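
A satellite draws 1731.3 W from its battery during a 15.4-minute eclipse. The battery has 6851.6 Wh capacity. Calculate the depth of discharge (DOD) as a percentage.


E_used = P * t / 60 = 1731.3 * 15.4 / 60 = 444.3670 Wh
DOD = E_used / E_total * 100 = 444.3670 / 6851.6 * 100
DOD = 6.4856 %

6.4856 %


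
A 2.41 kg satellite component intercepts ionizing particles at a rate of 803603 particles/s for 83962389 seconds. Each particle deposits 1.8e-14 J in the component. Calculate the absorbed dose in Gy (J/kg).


Total energy deposited = rate * time * E_per
  = 803603 * 83962389 * 1.8e-14 = 1.2145 J
Dose = E_total / mass = 1.2145 / 2.41
Dose = 0.5039434 Gy

0.5039 Gy


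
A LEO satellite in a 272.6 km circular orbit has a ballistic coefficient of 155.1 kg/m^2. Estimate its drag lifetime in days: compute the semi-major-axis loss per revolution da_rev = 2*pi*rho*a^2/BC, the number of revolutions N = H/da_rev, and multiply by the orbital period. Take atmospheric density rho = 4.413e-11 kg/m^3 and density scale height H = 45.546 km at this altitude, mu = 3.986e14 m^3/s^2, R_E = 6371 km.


a = R_E + alt = 6643.6000 km = 6.6436e+06 m
da_rev = 2*pi*rho*a^2/BC = 2*pi*4.413e-11*(6.6436e+06)^2/155.1 = 78.905804 m per revolution
N = H/da_rev = 45546.0000 m / 78.905804 m = 577.2199 revolutions
P = 2*pi*sqrt(a^3/mu) = 5389.1024 s
lifetime = N*P = 577.2199 * 5389.1024 = 3.1106971e+06 s = 36.0034 days

36.0034 days


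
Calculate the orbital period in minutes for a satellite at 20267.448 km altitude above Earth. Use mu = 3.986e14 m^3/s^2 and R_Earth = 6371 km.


r = 26638.4480 km = 2.6638448e+07 m
T = 2*pi*sqrt(r^3/mu) = 2*pi*sqrt(1.8902827e+22 / 3.986e14)
T = 43268.7749 s = 721.1462 min

721.1462 minutes


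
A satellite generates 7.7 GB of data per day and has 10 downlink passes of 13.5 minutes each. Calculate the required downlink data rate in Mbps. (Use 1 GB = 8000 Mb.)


total contact time = 10 * 13.5 * 60 = 8100.0000 s
data = 7.7 GB = 61600.0000 Mb
rate = 61600.0000 / 8100.0000 = 7.6049 Mbps

7.6049 Mbps


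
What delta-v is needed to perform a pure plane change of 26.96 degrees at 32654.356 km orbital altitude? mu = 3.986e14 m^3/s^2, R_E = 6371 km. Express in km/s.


r = 39025.3560 km = 3.9025356e+07 m
V = sqrt(mu/r) = 3195.9149 m/s
di = 26.96 deg = 0.4705408 rad
dV = 2*V*sin(di/2) = 2*3195.9149*sin(0.2352704)
dV = 1489.9734 m/s = 1.4900 km/s

1.4900 km/s


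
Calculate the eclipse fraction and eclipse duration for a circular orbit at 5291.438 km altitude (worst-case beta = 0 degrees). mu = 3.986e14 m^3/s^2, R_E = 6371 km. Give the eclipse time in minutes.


r = 11662.4380 km
T = 208.9027 min
Eclipse fraction = arcsin(R_E/r)/pi = arcsin(6371.0000/11662.4380)/pi
= arcsin(0.5462837)/pi = 0.183958
Eclipse duration = 0.183958 * 208.9027 = 38.4293 min

38.4293 minutes


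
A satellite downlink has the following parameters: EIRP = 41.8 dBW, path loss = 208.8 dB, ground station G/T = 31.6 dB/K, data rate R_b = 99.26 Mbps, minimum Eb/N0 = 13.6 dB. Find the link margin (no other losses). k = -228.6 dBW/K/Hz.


C/N0 = EIRP - FSPL + G/T - k = 41.8 - 208.8 + 31.6 - (-228.6)
C/N0 = 93.2000 dB-Hz
R_b = 99.26 Mbps = 9.926e+07 bps -> 10*log10(R_b) = 79.9677 dB-Hz
Eb/N0 = C/N0 - 10*log10(R_b) = 93.2000 - 79.9677 = 13.2323 dB
Margin = Eb/N0 - Eb/N0_req = 13.2323 - 13.6 = -0.3677427 dB (negative margin: link does not close)

-0.3677 dB


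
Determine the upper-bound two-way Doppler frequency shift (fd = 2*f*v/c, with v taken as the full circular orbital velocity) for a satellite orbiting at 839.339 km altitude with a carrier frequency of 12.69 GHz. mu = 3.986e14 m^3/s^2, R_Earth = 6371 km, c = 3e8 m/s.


r = 7.210339e+06 m
v = sqrt(mu/r) = 7435.1683 m/s (worst-case radial velocity)
f = 12.69 GHz = 1.269e+10 Hz
fd = 2*f*v/c = 2*1.269e+10*7435.1683/3.0e+08
fd = 629015.2407 Hz

629015.2407 Hz


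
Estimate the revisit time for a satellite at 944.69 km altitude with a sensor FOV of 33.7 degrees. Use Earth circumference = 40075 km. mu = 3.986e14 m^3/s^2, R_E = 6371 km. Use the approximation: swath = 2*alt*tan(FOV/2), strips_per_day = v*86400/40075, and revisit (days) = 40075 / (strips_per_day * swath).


swath = 2*944.69*tan(0.294088) = 572.2370 km
v = sqrt(mu/r) = 7381.4384 m/s = 7.3814 km/s
strips/day = v*86400/40075 = 7.3814*86400/40075 = 15.9141
coverage/day = strips * swath = 15.9141 * 572.2370 = 9106.6189 km
revisit = 40075 / 9106.6189 = 4.4006 days

4.4006 days


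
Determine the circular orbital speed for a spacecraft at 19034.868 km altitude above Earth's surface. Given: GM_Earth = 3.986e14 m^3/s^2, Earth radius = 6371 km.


r = R_E + alt = 6371.0 + 19034.868 = 25405.8680 km = 2.5405868e+07 m
v = sqrt(mu/r) = sqrt(3.986e14 / 2.5405868e+07) = 3960.9707 m/s = 3.9610 km/s

3.9610 km/s


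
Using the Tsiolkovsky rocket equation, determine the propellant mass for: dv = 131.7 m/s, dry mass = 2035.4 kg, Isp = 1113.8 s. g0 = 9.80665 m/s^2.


ve = Isp * g0 = 1113.8 * 9.80665 = 10922.646770 m/s
mass ratio = exp(dv/ve) = exp(131.7/10922.646770) = 1.01213050
m_prop = m_dry * (mr - 1) = 2035.4 * (1.01213050 - 1)
m_prop = 24.6904 kg

24.6904 kg


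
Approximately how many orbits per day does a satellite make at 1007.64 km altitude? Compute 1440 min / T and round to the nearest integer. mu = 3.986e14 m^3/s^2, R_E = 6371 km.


r = 7.37864e+06 m
T = 2*pi*sqrt(r^3/mu) = 6307.7679 s = 105.1295 min
revs/day = 1440 / 105.1295 = 13.6974
Rounded: 14 revolutions per day

14 revolutions per day


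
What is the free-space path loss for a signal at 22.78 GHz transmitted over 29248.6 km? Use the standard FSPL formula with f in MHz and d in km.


f = 22.78 GHz = 22780.0000 MHz
d = 29248.6 km
FSPL = 32.44 + 20*log10(22780.0000) + 20*log10(29248.6)
FSPL = 32.44 + 87.1511 + 89.3221
FSPL = 208.9132 dB

208.9132 dB


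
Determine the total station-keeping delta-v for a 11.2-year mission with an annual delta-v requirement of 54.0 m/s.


dV = rate * years = 54.0 * 11.2
dV = 604.8000 m/s

604.8000 m/s


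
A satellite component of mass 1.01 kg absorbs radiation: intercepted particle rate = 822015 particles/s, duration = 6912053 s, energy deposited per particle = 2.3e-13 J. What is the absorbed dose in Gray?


Total energy deposited = rate * time * E_per
  = 822015 * 6912053 * 2.3e-13 = 1.3068 J
Dose = E_total / mass = 1.3068 / 1.01
Dose = 1.2939 Gy

1.2939 Gy


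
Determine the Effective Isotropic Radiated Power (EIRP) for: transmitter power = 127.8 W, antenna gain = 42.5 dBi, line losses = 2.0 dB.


Pt = 127.8 W = 21.0653 dBW
EIRP = Pt_dBW + Gt - losses = 21.0653 + 42.5 - 2.0 = 61.5653 dBW

61.5653 dBW


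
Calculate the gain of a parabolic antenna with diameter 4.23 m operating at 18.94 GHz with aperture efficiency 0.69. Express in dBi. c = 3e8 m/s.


lambda = c/f = 3e8 / 1.894e+10 = 0.01583949 m
G = eta*(pi*D/lambda)^2 = 0.69*(pi*4.23/0.01583949)^2
G = 485676.4112 (linear)
G = 10*log10(485676.4112) = 56.8635 dBi

56.8635 dBi


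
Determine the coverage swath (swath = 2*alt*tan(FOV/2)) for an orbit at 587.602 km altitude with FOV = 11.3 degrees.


FOV = 11.3 deg = 0.1972222 rad
swath = 2 * alt * tan(FOV/2) = 2 * 587.602 * tan(0.0986111)
swath = 2 * 587.602 * 0.09893199
swath = 116.2653 km

116.2653 km


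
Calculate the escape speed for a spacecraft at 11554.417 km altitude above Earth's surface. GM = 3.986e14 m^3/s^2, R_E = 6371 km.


r = 6371.0 + 11554.417 = 17925.4170 km = 1.7925417e+07 m
v_esc = sqrt(2*mu/r) = sqrt(2*3.986e14 / 1.7925417e+07)
v_esc = 6668.8202 m/s = 6.6688 km/s

6.6688 km/s


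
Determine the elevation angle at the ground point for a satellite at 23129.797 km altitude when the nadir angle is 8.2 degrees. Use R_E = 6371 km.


r = R_E + alt = 29500.7970 km
Law of sines in the satellite / Earth-center / ground-point triangle:
  sin(nadir)/R_E = sin(90 + el)/r  =>  cos(el) = (r/R_E)*sin(nadir)
cos(el) = (29500.7970 / 6371.0000) * sin(8.2 deg) = 0.6604406
el = arccos(0.6604406) = 48.6665 deg
(Earth-central angle = 90 - nadir - el = 33.1335 deg)

48.6665 degrees


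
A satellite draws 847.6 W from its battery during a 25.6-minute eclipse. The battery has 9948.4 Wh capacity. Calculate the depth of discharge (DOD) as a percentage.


E_used = P * t / 60 = 847.6 * 25.6 / 60 = 361.6427 Wh
DOD = E_used / E_total * 100 = 361.6427 / 9948.4 * 100
DOD = 3.6352 %

3.6352 %


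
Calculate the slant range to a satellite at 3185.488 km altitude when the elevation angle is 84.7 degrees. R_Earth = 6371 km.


h = 3185.488 km, el = 84.7 deg
d = -R_E*sin(el) + sqrt((R_E*sin(el))^2 + 2*R_E*h + h^2)
d = -6371.0000*sin(1.4783) + sqrt((6371.0000*0.9957247)^2 + 2*6371.0000*3185.488 + 3185.488^2)
d = 3194.5889 km

3194.5889 km


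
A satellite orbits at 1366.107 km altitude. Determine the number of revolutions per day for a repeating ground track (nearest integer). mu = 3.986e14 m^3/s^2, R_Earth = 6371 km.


r = 7.737107e+06 m
T = 2*pi*sqrt(r^3/mu) = 6772.9696 s = 112.8828 min
revs/day = 1440 / 112.8828 = 12.7566
Rounded: 13 revolutions per day

13 revolutions per day


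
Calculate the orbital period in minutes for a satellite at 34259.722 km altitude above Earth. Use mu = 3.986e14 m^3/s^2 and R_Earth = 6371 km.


r = 40630.7220 km = 4.0630722e+07 m
T = 2*pi*sqrt(r^3/mu) = 2*pi*sqrt(6.7075454e+22 / 3.986e14)
T = 81506.6476 s = 1358.4441 min

1358.4441 minutes


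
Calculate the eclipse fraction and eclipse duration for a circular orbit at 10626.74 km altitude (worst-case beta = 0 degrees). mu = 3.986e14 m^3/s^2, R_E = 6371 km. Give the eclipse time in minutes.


r = 16997.7400 km
T = 367.5757 min
Eclipse fraction = arcsin(R_E/r)/pi = arcsin(6371.0000/16997.7400)/pi
= arcsin(0.3748145)/pi = 0.1222936
Eclipse duration = 0.1222936 * 367.5757 = 44.9522 min

44.9522 minutes


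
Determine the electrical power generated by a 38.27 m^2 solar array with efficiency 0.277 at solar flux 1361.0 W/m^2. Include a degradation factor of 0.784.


P = area * eta * S * degradation
P = 38.27 * 0.277 * 1361.0 * 0.784
P = 11311.2973 W

11311.2973 W


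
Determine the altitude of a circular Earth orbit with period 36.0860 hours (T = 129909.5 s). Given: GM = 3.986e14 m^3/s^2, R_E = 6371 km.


T = 129909.5 s
r = (mu*T^2/(4*pi^2))^(1/3) = (3.986e14 * 129909.5^2 / (4*pi^2))^(1/3)
r = 5.5439562e+07 m = 55439.5624 km
alt = r - R_E = 55439.5624 - 6371 = 49068.5624 km

49068.5624 km


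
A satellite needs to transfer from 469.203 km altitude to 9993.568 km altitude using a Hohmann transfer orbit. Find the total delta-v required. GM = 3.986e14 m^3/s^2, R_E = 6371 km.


r1 = 6840.2030 km = 6.840203e+06 m
r2 = 16364.5680 km = 1.6364568e+07 m
dv1 = sqrt(mu/r1)*(sqrt(2*r2/(r1+r2)) - 1) = 1432.2552 m/s
dv2 = sqrt(mu/r2)*(1 - sqrt(2*r1/(r1+r2))) = 1145.8729 m/s
total dv = |dv1| + |dv2| = 1432.2552 + 1145.8729 = 2578.1281 m/s = 2.5781 km/s

2.5781 km/s


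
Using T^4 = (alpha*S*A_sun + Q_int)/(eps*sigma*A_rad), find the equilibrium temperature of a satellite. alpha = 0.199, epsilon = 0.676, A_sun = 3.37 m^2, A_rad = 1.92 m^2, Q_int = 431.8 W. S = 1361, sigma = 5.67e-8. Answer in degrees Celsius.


Numerator = alpha*S*A_sun + Q_int = 0.199*1361*3.37 + 431.8 = 1344.5274 W
Denominator = eps*sigma*A_rad = 0.676*5.67e-8*1.92 = 7.3592064e-08 W/K^4
T^4 = 1.8270006e+10 K^4
T = 367.6501 K = 94.5001 C

94.5001 degrees Celsius


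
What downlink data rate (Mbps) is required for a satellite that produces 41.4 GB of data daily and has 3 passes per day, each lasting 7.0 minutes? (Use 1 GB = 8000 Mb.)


total contact time = 3 * 7.0 * 60 = 1260.0000 s
data = 41.4 GB = 331200.0000 Mb
rate = 331200.0000 / 1260.0000 = 262.8571 Mbps

262.8571 Mbps


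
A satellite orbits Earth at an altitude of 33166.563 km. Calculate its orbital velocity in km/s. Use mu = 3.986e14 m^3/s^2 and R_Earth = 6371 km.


r = R_E + alt = 6371.0 + 33166.563 = 39537.5630 km = 3.9537563e+07 m
v = sqrt(mu/r) = sqrt(3.986e14 / 3.9537563e+07) = 3175.1460 m/s = 3.1751 km/s

3.1751 km/s


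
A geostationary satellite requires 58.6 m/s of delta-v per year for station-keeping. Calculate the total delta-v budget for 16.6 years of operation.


dV = rate * years = 58.6 * 16.6
dV = 972.7600 m/s

972.7600 m/s


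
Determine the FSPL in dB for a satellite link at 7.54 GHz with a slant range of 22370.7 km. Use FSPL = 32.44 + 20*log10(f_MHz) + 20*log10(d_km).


f = 7.54 GHz = 7540.0000 MHz
d = 22370.7 km
FSPL = 32.44 + 20*log10(7540.0000) + 20*log10(22370.7)
FSPL = 32.44 + 77.5474 + 86.9936
FSPL = 196.9810 dB

196.9810 dB


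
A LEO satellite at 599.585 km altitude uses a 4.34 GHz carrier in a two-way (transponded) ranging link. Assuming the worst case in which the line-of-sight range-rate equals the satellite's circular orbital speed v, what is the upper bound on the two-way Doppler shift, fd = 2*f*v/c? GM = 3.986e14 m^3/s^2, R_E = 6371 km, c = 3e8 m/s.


r = 6.970585e+06 m
v = sqrt(mu/r) = 7561.9540 m/s (worst-case radial velocity)
f = 4.34 GHz = 4.34e+09 Hz
fd = 2*f*v/c = 2*4.34e+09*7561.9540/3.0e+08
fd = 218792.5369 Hz

218792.5369 Hz


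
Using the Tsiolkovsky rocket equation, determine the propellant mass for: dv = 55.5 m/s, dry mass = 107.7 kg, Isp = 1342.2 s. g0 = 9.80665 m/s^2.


ve = Isp * g0 = 1342.2 * 9.80665 = 13162.485630 m/s
mass ratio = exp(dv/ve) = exp(55.5/13162.485630) = 1.00422543
m_prop = m_dry * (mr - 1) = 107.7 * (1.00422543 - 1)
m_prop = 0.4550789 kg

0.4551 kg


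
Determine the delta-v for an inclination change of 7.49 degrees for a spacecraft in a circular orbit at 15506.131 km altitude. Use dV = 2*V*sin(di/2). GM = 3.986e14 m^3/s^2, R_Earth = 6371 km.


r = 21877.1310 km = 2.1877131e+07 m
V = sqrt(mu/r) = 4268.4821 m/s
di = 7.49 deg = 0.1307252 rad
dV = 2*V*sin(di/2) = 2*4268.4821*sin(0.06536258)
dV = 557.6008 m/s = 0.5576008 km/s

0.5576 km/s


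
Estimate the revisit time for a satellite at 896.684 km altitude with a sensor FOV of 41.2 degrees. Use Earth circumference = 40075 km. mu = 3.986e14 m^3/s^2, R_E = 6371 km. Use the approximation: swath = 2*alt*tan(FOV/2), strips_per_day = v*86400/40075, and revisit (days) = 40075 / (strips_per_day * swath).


swath = 2*896.684*tan(0.3595378) = 674.0827 km
v = sqrt(mu/r) = 7405.7770 m/s = 7.4058 km/s
strips/day = v*86400/40075 = 7.4058*86400/40075 = 15.9665
coverage/day = strips * swath = 15.9665 * 674.0827 = 10762.7693 km
revisit = 40075 / 10762.7693 = 3.7235 days

3.7235 days


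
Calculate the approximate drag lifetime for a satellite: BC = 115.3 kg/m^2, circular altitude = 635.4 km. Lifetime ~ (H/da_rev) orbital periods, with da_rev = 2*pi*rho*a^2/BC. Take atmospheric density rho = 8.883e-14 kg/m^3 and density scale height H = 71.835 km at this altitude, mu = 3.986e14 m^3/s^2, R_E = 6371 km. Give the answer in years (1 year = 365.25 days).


a = R_E + alt = 7006.4000 km = 7.0064e+06 m
da_rev = 2*pi*rho*a^2/BC = 2*pi*8.883e-14*(7.0064e+06)^2/115.3 = 0.237629349 m per revolution
N = H/da_rev = 71835.0000 m / 0.237629349 m = 302298.5174 revolutions
P = 2*pi*sqrt(a^3/mu) = 5836.5151 s
lifetime = N*P = 302298.5174 * 5836.5151 = 1.7643699e+09 s = 20420.9474 days
years = 20420.9474 / 365.25 = 55.9095 years

55.9095 years


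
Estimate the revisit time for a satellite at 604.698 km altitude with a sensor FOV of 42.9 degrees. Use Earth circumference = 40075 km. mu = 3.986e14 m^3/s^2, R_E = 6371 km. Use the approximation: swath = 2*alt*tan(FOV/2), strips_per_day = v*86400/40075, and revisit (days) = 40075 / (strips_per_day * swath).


swath = 2*604.698*tan(0.3743731) = 475.1750 km
v = sqrt(mu/r) = 7559.1822 m/s = 7.5592 km/s
strips/day = v*86400/40075 = 7.5592*86400/40075 = 16.2973
coverage/day = strips * swath = 16.2973 * 475.1750 = 7744.0584 km
revisit = 40075 / 7744.0584 = 5.1749 days

5.1749 days


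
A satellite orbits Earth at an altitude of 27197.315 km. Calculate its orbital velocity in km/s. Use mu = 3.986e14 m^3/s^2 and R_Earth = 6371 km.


r = R_E + alt = 6371.0 + 27197.315 = 33568.3150 km = 3.3568315e+07 m
v = sqrt(mu/r) = sqrt(3.986e14 / 3.3568315e+07) = 3445.9096 m/s = 3.4459 km/s

3.4459 km/s


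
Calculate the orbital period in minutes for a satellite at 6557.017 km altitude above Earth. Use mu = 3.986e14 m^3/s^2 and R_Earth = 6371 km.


r = 12928.0170 km = 1.2928017e+07 m
T = 2*pi*sqrt(r^3/mu) = 2*pi*sqrt(2.1607063e+21 / 3.986e14)
T = 14628.8132 s = 243.8136 min

243.8136 minutes


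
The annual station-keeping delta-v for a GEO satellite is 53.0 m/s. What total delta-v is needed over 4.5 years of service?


dV = rate * years = 53.0 * 4.5
dV = 238.5000 m/s

238.5000 m/s


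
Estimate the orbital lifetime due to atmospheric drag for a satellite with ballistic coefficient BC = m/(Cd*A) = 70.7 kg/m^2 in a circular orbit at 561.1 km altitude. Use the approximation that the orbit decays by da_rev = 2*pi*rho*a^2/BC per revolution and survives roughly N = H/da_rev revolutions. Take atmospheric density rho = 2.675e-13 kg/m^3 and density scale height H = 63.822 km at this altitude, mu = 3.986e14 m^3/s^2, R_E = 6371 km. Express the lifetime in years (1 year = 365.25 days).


a = R_E + alt = 6932.1000 km = 6.9321e+06 m
da_rev = 2*pi*rho*a^2/BC = 2*pi*2.675e-13*(6.9321e+06)^2/70.7 = 1.142389 m per revolution
N = H/da_rev = 63822.0000 m / 1.142389 m = 55867.1518 revolutions
P = 2*pi*sqrt(a^3/mu) = 5743.9209 s
lifetime = N*P = 55867.1518 * 5743.9209 = 3.208965e+08 s = 3714.0799 days
years = 3714.0799 / 365.25 = 10.1686 years

10.1686 years


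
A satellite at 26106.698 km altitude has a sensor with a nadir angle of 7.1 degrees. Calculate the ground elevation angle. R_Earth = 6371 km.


r = R_E + alt = 32477.6980 km
Law of sines in the satellite / Earth-center / ground-point triangle:
  sin(nadir)/R_E = sin(90 + el)/r  =>  cos(el) = (r/R_E)*sin(nadir)
cos(el) = (32477.6980 / 6371.0000) * sin(7.1 deg) = 0.6300881
el = arccos(0.6300881) = 50.9434 deg
(Earth-central angle = 90 - nadir - el = 31.9566 deg)

50.9434 degrees


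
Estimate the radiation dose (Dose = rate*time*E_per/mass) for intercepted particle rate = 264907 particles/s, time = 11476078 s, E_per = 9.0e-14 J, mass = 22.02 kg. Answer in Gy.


Total energy deposited = rate * time * E_per
  = 264907 * 11476078 * 9.0e-14 = 0.2736084 J
Dose = E_total / mass = 0.2736084 / 22.02
Dose = 0.01242545 Gy

0.0124 Gy


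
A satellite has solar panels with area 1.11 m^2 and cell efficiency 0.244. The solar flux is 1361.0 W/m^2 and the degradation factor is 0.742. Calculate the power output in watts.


P = area * eta * S * degradation
P = 1.11 * 0.244 * 1361.0 * 0.742
P = 273.5110 W

273.5110 W


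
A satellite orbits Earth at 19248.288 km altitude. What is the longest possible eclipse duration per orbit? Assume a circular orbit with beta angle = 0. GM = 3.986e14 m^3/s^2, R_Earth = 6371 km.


r = 25619.2880 km
T = 680.1592 min
Eclipse fraction = arcsin(R_E/r)/pi = arcsin(6371.0000/25619.2880)/pi
= arcsin(0.2486798)/pi = 0.07999669
Eclipse duration = 0.07999669 * 680.1592 = 54.4105 min

54.4105 minutes


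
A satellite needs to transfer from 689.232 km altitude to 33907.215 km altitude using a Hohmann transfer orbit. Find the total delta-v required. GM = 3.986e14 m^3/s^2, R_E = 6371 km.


r1 = 7060.2320 km = 7.060232e+06 m
r2 = 40278.2150 km = 4.0278215e+07 m
dv1 = sqrt(mu/r1)*(sqrt(2*r2/(r1+r2)) - 1) = 2287.9275 m/s
dv2 = sqrt(mu/r2)*(1 - sqrt(2*r1/(r1+r2))) = 1427.7074 m/s
total dv = |dv1| + |dv2| = 2287.9275 + 1427.7074 = 3715.6349 m/s = 3.7156 km/s

3.7156 km/s


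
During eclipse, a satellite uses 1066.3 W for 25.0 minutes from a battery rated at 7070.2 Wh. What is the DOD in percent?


E_used = P * t / 60 = 1066.3 * 25.0 / 60 = 444.2917 Wh
DOD = E_used / E_total * 100 = 444.2917 / 7070.2 * 100
DOD = 6.2840 %

6.2840 %


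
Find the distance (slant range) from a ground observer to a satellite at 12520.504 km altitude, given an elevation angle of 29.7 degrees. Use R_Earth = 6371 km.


h = 12520.504 km, el = 29.7 deg
d = -R_E*sin(el) + sqrt((R_E*sin(el))^2 + 2*R_E*h + h^2)
d = -6371.0000*sin(0.5183628) + sqrt((6371.0000*0.4954587)^2 + 2*6371.0000*12520.504 + 12520.504^2)
d = 14906.1901 km

14906.1901 km


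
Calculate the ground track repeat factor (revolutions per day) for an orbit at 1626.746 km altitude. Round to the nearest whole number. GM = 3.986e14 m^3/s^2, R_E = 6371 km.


r = 7.997746e+06 m
T = 2*pi*sqrt(r^3/mu) = 7118.0762 s = 118.6346 min
revs/day = 1440 / 118.6346 = 12.1381
Rounded: 12 revolutions per day

12 revolutions per day


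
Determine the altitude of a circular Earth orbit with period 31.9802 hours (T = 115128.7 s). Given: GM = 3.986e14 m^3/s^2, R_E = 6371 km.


T = 115128.7 s
r = (mu*T^2/(4*pi^2))^(1/3) = (3.986e14 * 115128.7^2 / (4*pi^2))^(1/3)
r = 5.1150308e+07 m = 51150.3080 km
alt = r - R_E = 51150.3080 - 6371 = 44779.3080 km

44779.3080 km


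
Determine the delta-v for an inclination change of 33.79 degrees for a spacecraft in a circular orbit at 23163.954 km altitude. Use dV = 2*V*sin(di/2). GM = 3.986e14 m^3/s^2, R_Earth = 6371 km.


r = 29534.9540 km = 2.9534954e+07 m
V = sqrt(mu/r) = 3673.6730 m/s
di = 33.79 deg = 0.5897468 rad
dV = 2*V*sin(di/2) = 2*3673.6730*sin(0.2948734)
dV = 2135.2761 m/s = 2.1353 km/s

2.1353 km/s


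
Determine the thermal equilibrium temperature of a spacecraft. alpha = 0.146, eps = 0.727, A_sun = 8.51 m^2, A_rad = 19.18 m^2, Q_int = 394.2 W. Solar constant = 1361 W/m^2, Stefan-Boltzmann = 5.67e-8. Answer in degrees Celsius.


Numerator = alpha*S*A_sun + Q_int = 0.146*1361*8.51 + 394.2 = 2085.1881 W
Denominator = eps*sigma*A_rad = 0.727*5.67e-8*19.18 = 7.9061686e-07 W/K^4
T^4 = 2.6374192e+09 K^4
T = 226.6182 K = -46.5318 C

-46.5318 degrees Celsius


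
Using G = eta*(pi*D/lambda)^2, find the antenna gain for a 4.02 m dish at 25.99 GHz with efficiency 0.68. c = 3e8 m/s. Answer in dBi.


lambda = c/f = 3e8 / 2.599e+10 = 0.0115429 m
G = eta*(pi*D/lambda)^2 = 0.68*(pi*4.02/0.0115429)^2
G = 814012.0124 (linear)
G = 10*log10(814012.0124) = 59.1063 dBi

59.1063 dBi


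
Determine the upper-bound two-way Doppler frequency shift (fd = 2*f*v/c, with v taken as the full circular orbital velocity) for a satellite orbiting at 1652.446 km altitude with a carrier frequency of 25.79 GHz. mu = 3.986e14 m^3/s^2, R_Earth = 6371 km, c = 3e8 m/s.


r = 8.023446e+06 m
v = sqrt(mu/r) = 7048.3617 m/s (worst-case radial velocity)
f = 25.79 GHz = 2.579e+10 Hz
fd = 2*f*v/c = 2*2.579e+10*7048.3617/3.0e+08
fd = 1.2118483e+06 Hz

1.2118e+06 Hz


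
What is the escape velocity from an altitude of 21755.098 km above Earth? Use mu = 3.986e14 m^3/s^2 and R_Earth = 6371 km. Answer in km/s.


r = 6371.0 + 21755.098 = 28126.0980 km = 2.8126098e+07 m
v_esc = sqrt(2*mu/r) = sqrt(2*3.986e14 / 2.8126098e+07)
v_esc = 5323.8879 m/s = 5.3239 km/s

5.3239 km/s


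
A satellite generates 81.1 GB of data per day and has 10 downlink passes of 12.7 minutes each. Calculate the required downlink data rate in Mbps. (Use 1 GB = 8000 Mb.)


total contact time = 10 * 12.7 * 60 = 7620.0000 s
data = 81.1 GB = 648800.0000 Mb
rate = 648800.0000 / 7620.0000 = 85.1444 Mbps

85.1444 Mbps


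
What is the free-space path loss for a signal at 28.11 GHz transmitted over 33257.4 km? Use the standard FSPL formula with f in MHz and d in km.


f = 28.11 GHz = 28110.0000 MHz
d = 33257.4 km
FSPL = 32.44 + 20*log10(28110.0000) + 20*log10(33257.4)
FSPL = 32.44 + 88.9772 + 90.4378
FSPL = 211.8550 dB

211.8550 dB


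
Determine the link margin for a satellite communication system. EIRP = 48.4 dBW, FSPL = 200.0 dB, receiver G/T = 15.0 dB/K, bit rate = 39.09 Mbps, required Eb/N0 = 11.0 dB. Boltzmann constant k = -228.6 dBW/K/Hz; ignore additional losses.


C/N0 = EIRP - FSPL + G/T - k = 48.4 - 200.0 + 15.0 - (-228.6)
C/N0 = 92.0000 dB-Hz
R_b = 39.09 Mbps = 3.909e+07 bps -> 10*log10(R_b) = 75.9207 dB-Hz
Eb/N0 = C/N0 - 10*log10(R_b) = 92.0000 - 75.9207 = 16.0793 dB
Margin = Eb/N0 - Eb/N0_req = 16.0793 - 11.0 = 5.0793 dB (link closes)

5.0793 dB


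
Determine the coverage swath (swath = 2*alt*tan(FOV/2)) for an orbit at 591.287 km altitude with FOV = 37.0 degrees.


FOV = 37.0 deg = 0.6457718 rad
swath = 2 * alt * tan(FOV/2) = 2 * 591.287 * tan(0.3228859)
swath = 2 * 591.287 * 0.3345953
swath = 395.6837 km

395.6837 km


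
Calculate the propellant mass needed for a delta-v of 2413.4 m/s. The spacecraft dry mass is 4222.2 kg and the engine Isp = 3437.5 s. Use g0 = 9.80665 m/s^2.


ve = Isp * g0 = 3437.5 * 9.80665 = 33710.359375 m/s
mass ratio = exp(dv/ve) = exp(2413.4/33710.359375) = 1.07421723
m_prop = m_dry * (mr - 1) = 4222.2 * (1.07421723 - 1)
m_prop = 313.3600 kg

313.3600 kg


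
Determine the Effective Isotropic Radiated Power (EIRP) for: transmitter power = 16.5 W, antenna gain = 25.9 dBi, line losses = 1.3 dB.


Pt = 16.5 W = 12.1748 dBW
EIRP = Pt_dBW + Gt - losses = 12.1748 + 25.9 - 1.3 = 36.7748 dBW

36.7748 dBW


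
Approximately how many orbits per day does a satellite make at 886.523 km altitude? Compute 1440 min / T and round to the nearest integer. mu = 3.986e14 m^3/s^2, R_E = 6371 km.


r = 7.257523e+06 m
T = 2*pi*sqrt(r^3/mu) = 6153.0983 s = 102.5516 min
revs/day = 1440 / 102.5516 = 14.0417
Rounded: 14 revolutions per day

14 revolutions per day


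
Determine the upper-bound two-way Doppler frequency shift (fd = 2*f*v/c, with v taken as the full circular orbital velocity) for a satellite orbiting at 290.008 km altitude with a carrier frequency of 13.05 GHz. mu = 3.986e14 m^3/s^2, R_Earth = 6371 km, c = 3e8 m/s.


r = 6.661008e+06 m
v = sqrt(mu/r) = 7735.6831 m/s (worst-case radial velocity)
f = 13.05 GHz = 1.305e+10 Hz
fd = 2*f*v/c = 2*1.305e+10*7735.6831/3.0e+08
fd = 673004.4288 Hz

673004.4288 Hz


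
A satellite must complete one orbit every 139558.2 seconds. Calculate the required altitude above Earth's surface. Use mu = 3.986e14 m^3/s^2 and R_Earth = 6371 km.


T = 139558.2 s
r = (mu*T^2/(4*pi^2))^(1/3) = (3.986e14 * 139558.2^2 / (4*pi^2))^(1/3)
r = 5.8151746e+07 m = 58151.7460 km
alt = r - R_E = 58151.7460 - 6371 = 51780.7460 km

51780.7460 km


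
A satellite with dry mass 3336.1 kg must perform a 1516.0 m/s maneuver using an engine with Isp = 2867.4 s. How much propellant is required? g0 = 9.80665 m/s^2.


ve = Isp * g0 = 2867.4 * 9.80665 = 28119.588210 m/s
mass ratio = exp(dv/ve) = exp(1516.0/28119.588210) = 1.05539235
m_prop = m_dry * (mr - 1) = 3336.1 * (1.05539235 - 1)
m_prop = 184.7944 kg

184.7944 kg


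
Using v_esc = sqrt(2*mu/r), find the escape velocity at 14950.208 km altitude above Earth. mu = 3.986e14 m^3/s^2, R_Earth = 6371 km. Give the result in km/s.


r = 6371.0 + 14950.208 = 21321.2080 km = 2.1321208e+07 m
v_esc = sqrt(2*mu/r) = sqrt(2*3.986e14 / 2.1321208e+07)
v_esc = 6114.7364 m/s = 6.1147 km/s

6.1147 km/s


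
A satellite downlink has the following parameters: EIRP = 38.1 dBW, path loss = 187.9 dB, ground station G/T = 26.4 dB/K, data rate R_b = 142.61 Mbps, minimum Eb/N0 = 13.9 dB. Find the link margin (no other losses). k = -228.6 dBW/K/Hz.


C/N0 = EIRP - FSPL + G/T - k = 38.1 - 187.9 + 26.4 - (-228.6)
C/N0 = 105.2000 dB-Hz
R_b = 142.61 Mbps = 1.4261e+08 bps -> 10*log10(R_b) = 81.5415 dB-Hz
Eb/N0 = C/N0 - 10*log10(R_b) = 105.2000 - 81.5415 = 23.6585 dB
Margin = Eb/N0 - Eb/N0_req = 23.6585 - 13.9 = 9.7585 dB (link closes)

9.7585 dB


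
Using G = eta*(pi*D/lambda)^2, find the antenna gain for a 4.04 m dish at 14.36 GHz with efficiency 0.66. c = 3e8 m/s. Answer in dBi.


lambda = c/f = 3e8 / 1.436e+10 = 0.02089136 m
G = eta*(pi*D/lambda)^2 = 0.66*(pi*4.04/0.02089136)^2
G = 243597.4746 (linear)
G = 10*log10(243597.4746) = 53.8667 dBi

53.8667 dBi


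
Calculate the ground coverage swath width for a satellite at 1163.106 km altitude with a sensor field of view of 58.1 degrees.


FOV = 58.1 deg = 1.0140 rad
swath = 2 * alt * tan(FOV/2) = 2 * 1163.106 * tan(0.5070181)
swath = 2 * 1163.106 * 0.5554504
swath = 1292.0954 km

1292.0954 km


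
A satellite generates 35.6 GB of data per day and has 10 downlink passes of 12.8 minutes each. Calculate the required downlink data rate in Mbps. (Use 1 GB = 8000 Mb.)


total contact time = 10 * 12.8 * 60 = 7680.0000 s
data = 35.6 GB = 284800.0000 Mb
rate = 284800.0000 / 7680.0000 = 37.0833 Mbps

37.0833 Mbps


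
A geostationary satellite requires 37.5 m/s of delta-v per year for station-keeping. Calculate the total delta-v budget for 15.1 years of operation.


dV = rate * years = 37.5 * 15.1
dV = 566.2500 m/s

566.2500 m/s


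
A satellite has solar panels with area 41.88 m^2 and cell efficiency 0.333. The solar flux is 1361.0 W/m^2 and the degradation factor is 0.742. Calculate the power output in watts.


P = area * eta * S * degradation
P = 41.88 * 0.333 * 1361.0 * 0.742
P = 14083.5758 W

14083.5758 W


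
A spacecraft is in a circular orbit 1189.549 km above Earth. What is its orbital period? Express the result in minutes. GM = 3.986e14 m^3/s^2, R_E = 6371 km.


r = 7560.5490 km = 7.560549e+06 m
T = 2*pi*sqrt(r^3/mu) = 2*pi*sqrt(4.3217535e+20 / 3.986e14)
T = 6542.4622 s = 109.0410 min

109.0410 minutes


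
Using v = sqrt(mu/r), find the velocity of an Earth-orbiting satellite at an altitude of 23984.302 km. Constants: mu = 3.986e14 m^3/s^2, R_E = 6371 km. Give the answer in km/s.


r = R_E + alt = 6371.0 + 23984.302 = 30355.3020 km = 3.0355302e+07 m
v = sqrt(mu/r) = sqrt(3.986e14 / 3.0355302e+07) = 3623.6928 m/s = 3.6237 km/s

3.6237 km/s


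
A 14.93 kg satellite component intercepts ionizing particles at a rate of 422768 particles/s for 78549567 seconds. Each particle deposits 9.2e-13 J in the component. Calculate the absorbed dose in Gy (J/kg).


Total energy deposited = rate * time * E_per
  = 422768 * 78549567 * 9.2e-13 = 30.5516 J
Dose = E_total / mass = 30.5516 / 14.93
Dose = 2.0463 Gy

2.0463 Gy


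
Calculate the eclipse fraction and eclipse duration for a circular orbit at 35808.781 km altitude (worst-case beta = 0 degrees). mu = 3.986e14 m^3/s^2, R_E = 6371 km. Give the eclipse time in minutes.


r = 42179.7810 km
T = 1436.8666 min
Eclipse fraction = arcsin(R_E/r)/pi = arcsin(6371.0000/42179.7810)/pi
= arcsin(0.1510439)/pi = 0.04826349
Eclipse duration = 0.04826349 * 1436.8666 = 69.3482 min

69.3482 minutes


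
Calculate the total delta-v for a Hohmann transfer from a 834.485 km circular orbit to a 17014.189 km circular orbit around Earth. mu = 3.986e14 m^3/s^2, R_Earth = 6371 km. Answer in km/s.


r1 = 7205.4850 km = 7.205485e+06 m
r2 = 23385.1890 km = 2.3385189e+07 m
dv1 = sqrt(mu/r1)*(sqrt(2*r2/(r1+r2)) - 1) = 1758.9417 m/s
dv2 = sqrt(mu/r2)*(1 - sqrt(2*r1/(r1+r2))) = 1294.8796 m/s
total dv = |dv1| + |dv2| = 1758.9417 + 1294.8796 = 3053.8213 m/s = 3.0538 km/s

3.0538 km/s


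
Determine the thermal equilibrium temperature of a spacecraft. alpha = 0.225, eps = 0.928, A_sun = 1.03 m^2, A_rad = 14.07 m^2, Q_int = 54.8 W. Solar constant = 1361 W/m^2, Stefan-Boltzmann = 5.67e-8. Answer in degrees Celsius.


Numerator = alpha*S*A_sun + Q_int = 0.225*1361*1.03 + 54.8 = 370.2118 W
Denominator = eps*sigma*A_rad = 0.928*5.67e-8*14.07 = 7.4032963e-07 W/K^4
T^4 = 5.000634e+08 K^4
T = 149.5396 K = -123.6104 C

-123.6104 degrees Celsius


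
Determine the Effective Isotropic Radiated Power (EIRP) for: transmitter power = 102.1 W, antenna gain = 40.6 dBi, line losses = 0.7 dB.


Pt = 102.1 W = 20.0903 dBW
EIRP = Pt_dBW + Gt - losses = 20.0903 + 40.6 - 0.7 = 59.9903 dBW

59.9903 dBW


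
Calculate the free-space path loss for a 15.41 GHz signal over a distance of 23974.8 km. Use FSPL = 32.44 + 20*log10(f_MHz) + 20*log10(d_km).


f = 15.41 GHz = 15410.0000 MHz
d = 23974.8 km
FSPL = 32.44 + 20*log10(15410.0000) + 20*log10(23974.8)
FSPL = 32.44 + 83.7561 + 87.5951
FSPL = 203.7912 dB

203.7912 dB


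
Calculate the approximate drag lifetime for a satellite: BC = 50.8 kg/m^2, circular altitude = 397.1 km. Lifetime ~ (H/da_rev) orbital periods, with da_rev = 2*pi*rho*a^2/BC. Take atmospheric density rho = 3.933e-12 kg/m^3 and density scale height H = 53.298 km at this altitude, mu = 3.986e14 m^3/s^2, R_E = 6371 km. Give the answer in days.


a = R_E + alt = 6768.1000 km = 6.7681e+06 m
da_rev = 2*pi*rho*a^2/BC = 2*pi*3.933e-12*(6.7681e+06)^2/50.8 = 22.282999 m per revolution
N = H/da_rev = 53298.0000 m / 22.282999 m = 2391.8684 revolutions
P = 2*pi*sqrt(a^3/mu) = 5541.2963 s
lifetime = N*P = 2391.8684 * 5541.2963 = 1.3254051e+07 s = 153.4034 days

153.4034 days


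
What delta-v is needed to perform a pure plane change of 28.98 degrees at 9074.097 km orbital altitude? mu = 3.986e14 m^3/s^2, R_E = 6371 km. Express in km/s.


r = 15445.0970 km = 1.5445097e+07 m
V = sqrt(mu/r) = 5080.1125 m/s
di = 28.98 deg = 0.5057964 rad
dV = 2*V*sin(di/2) = 2*5080.1125*sin(0.2528982)
dV = 2542.2003 m/s = 2.5422 km/s

2.5422 km/s


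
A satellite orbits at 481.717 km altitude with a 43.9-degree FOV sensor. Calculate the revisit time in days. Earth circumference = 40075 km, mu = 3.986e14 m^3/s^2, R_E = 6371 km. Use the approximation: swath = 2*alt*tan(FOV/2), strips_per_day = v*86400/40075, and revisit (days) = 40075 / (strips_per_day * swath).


swath = 2*481.717*tan(0.3830998) = 388.2750 km
v = sqrt(mu/r) = 7626.7103 m/s = 7.6267 km/s
strips/day = v*86400/40075 = 7.6267*86400/40075 = 16.4429
coverage/day = strips * swath = 16.4429 * 388.2750 = 6384.3521 km
revisit = 40075 / 6384.3521 = 6.2771 days

6.2771 days


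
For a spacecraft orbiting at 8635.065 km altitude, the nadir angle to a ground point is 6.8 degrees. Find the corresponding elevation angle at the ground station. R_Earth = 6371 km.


r = R_E + alt = 15006.0650 km
Law of sines in the satellite / Earth-center / ground-point triangle:
  sin(nadir)/R_E = sin(90 + el)/r  =>  cos(el) = (r/R_E)*sin(nadir)
cos(el) = (15006.0650 / 6371.0000) * sin(6.8 deg) = 0.2788852
el = arccos(0.2788852) = 73.8063 deg
(Earth-central angle = 90 - nadir - el = 9.3937 deg)

73.8063 degrees


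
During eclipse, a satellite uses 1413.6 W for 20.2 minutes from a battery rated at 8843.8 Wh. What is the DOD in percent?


E_used = P * t / 60 = 1413.6 * 20.2 / 60 = 475.9120 Wh
DOD = E_used / E_total * 100 = 475.9120 / 8843.8 * 100
DOD = 5.3813 %

5.3813 %


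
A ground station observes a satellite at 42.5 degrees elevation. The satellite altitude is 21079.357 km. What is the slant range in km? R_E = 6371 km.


h = 21079.357 km, el = 42.5 deg
d = -R_E*sin(el) + sqrt((R_E*sin(el))^2 + 2*R_E*h + h^2)
d = -6371.0000*sin(0.7417649) + sqrt((6371.0000*0.6755902)^2 + 2*6371.0000*21079.357 + 21079.357^2)
d = 22741.3037 km

22741.3037 km


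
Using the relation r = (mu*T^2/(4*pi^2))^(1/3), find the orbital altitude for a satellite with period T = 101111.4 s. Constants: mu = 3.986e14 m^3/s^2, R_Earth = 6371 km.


T = 101111.4 s
r = (mu*T^2/(4*pi^2))^(1/3) = (3.986e14 * 101111.4^2 / (4*pi^2))^(1/3)
r = 4.6909334e+07 m = 46909.3341 km
alt = r - R_E = 46909.3341 - 6371 = 40538.3341 km

40538.3341 km


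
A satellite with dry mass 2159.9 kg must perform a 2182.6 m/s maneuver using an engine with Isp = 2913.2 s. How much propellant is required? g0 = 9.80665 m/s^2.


ve = Isp * g0 = 2913.2 * 9.80665 = 28568.732780 m/s
mass ratio = exp(dv/ve) = exp(2182.6/28568.732780) = 1.07939231
m_prop = m_dry * (mr - 1) = 2159.9 * (1.07939231 - 1)
m_prop = 171.4795 kg

171.4795 kg


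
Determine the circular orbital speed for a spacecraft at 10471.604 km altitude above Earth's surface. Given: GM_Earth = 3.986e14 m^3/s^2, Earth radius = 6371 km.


r = R_E + alt = 6371.0 + 10471.604 = 16842.6040 km = 1.6842604e+07 m
v = sqrt(mu/r) = sqrt(3.986e14 / 1.6842604e+07) = 4864.7892 m/s = 4.8648 km/s

4.8648 km/s


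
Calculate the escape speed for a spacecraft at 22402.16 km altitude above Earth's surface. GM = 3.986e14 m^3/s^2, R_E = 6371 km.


r = 6371.0 + 22402.16 = 28773.1600 km = 2.877316e+07 m
v_esc = sqrt(2*mu/r) = sqrt(2*3.986e14 / 2.877316e+07)
v_esc = 5263.6847 m/s = 5.2637 km/s

5.2637 km/s


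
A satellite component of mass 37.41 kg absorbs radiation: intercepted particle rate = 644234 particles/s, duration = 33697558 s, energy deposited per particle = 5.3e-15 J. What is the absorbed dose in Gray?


Total energy deposited = rate * time * E_per
  = 644234 * 33697558 * 5.3e-15 = 0.1150583 J
Dose = E_total / mass = 0.1150583 / 37.41
Dose = 0.003075603 Gy

0.0031 Gy


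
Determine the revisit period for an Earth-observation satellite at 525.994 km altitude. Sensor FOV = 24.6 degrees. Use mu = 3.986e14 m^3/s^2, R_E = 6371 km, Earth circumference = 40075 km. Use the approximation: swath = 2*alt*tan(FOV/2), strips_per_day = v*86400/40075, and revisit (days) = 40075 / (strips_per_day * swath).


swath = 2*525.994*tan(0.2146755) = 229.3705 km
v = sqrt(mu/r) = 7602.1901 m/s = 7.6022 km/s
strips/day = v*86400/40075 = 7.6022*86400/40075 = 16.3900
coverage/day = strips * swath = 16.3900 * 229.3705 = 3759.3820 km
revisit = 40075 / 3759.3820 = 10.6600 days

10.6600 days


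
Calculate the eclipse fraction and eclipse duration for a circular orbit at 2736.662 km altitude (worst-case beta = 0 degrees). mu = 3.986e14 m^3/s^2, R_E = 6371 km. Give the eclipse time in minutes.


r = 9107.6620 km
T = 144.1685 min
Eclipse fraction = arcsin(R_E/r)/pi = arcsin(6371.0000/9107.6620)/pi
= arcsin(0.6995209)/pi = 0.2466032
Eclipse duration = 0.2466032 * 144.1685 = 35.5524 min

35.5524 minutes


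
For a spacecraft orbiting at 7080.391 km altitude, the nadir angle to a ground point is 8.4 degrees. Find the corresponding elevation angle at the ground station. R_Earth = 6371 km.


r = R_E + alt = 13451.3910 km
Law of sines in the satellite / Earth-center / ground-point triangle:
  sin(nadir)/R_E = sin(90 + el)/r  =>  cos(el) = (r/R_E)*sin(nadir)
cos(el) = (13451.3910 / 6371.0000) * sin(8.4 deg) = 0.3084319
el = arccos(0.3084319) = 72.0352 deg
(Earth-central angle = 90 - nadir - el = 9.5648 deg)

72.0352 degrees


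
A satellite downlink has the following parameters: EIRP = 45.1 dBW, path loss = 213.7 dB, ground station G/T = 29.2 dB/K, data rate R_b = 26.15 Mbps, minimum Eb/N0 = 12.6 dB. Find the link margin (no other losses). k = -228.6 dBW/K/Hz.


C/N0 = EIRP - FSPL + G/T - k = 45.1 - 213.7 + 29.2 - (-228.6)
C/N0 = 89.2000 dB-Hz
R_b = 26.15 Mbps = 2.615e+07 bps -> 10*log10(R_b) = 74.1747 dB-Hz
Eb/N0 = C/N0 - 10*log10(R_b) = 89.2000 - 74.1747 = 15.0253 dB
Margin = Eb/N0 - Eb/N0_req = 15.0253 - 12.6 = 2.4253 dB (link closes)

2.4253 dB


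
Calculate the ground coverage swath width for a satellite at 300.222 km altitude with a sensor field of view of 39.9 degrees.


FOV = 39.9 deg = 0.6963864 rad
swath = 2 * alt * tan(FOV/2) = 2 * 300.222 * tan(0.3481932)
swath = 2 * 300.222 * 0.3629823
swath = 217.9505 km

217.9505 km


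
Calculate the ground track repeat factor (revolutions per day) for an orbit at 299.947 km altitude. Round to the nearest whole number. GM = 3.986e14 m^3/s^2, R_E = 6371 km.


r = 6.670947e+06 m
T = 2*pi*sqrt(r^3/mu) = 5422.4113 s = 90.3735 min
revs/day = 1440 / 90.3735 = 15.9339
Rounded: 16 revolutions per day

16 revolutions per day


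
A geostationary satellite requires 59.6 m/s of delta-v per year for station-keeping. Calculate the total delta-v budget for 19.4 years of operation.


dV = rate * years = 59.6 * 19.4
dV = 1156.2400 m/s

1156.2400 m/s


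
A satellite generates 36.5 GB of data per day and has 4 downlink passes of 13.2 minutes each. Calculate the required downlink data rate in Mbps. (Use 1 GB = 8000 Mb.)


total contact time = 4 * 13.2 * 60 = 3168.0000 s
data = 36.5 GB = 292000.0000 Mb
rate = 292000.0000 / 3168.0000 = 92.1717 Mbps

92.1717 Mbps


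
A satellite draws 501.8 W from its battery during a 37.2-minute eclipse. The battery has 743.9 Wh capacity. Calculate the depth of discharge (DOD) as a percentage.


E_used = P * t / 60 = 501.8 * 37.2 / 60 = 311.1160 Wh
DOD = E_used / E_total * 100 = 311.1160 / 743.9 * 100
DOD = 41.8223 %

41.8223 %


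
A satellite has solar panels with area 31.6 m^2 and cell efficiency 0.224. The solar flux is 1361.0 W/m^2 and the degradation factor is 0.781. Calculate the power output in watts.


P = area * eta * S * degradation
P = 31.6 * 0.224 * 1361.0 * 0.781
P = 7523.9216 W

7523.9216 W
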